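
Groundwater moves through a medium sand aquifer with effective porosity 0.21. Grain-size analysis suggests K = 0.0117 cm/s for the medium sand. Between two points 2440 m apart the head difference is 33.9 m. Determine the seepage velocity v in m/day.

Convert K: 0.0117 cm/s × 864 = 10.11 m/day.
Hydraulic gradient i = Δh / L = 33.9 / 2440 = 0.01389.
Darcy flux q = K · i = 10.11 × 0.01389 = 0.1404 m/day.
Seepage velocity v = q / n_e = 0.1404 / 0.21 = 0.6688 m/day.

0.669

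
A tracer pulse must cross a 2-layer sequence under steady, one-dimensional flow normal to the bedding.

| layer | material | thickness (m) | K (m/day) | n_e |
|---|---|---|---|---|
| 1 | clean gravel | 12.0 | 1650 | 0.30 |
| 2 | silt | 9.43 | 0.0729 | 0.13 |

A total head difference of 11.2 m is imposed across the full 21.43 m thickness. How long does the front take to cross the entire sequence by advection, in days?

With flow normal to the layers, continuity requires the same specific discharge q through every layer.
Σ(b_i/K_i) = 12.0/1650 + 9.43/0.0729 = 129.4 d.
q = Δh / Σ(b_i/K_i) = 11.2 / 129.4 = 0.08658 m/day.
In each layer the seepage velocity is v_i = q/n_i, so the layer transit time is t_i = b_i·n_i / q:
  layer 1 (clean gravel): t_1 = 12.0 × 0.30 / 0.08658 = 41.58 d
  layer 2 (silt): t_2 = 9.43 × 0.13 / 0.08658 = 14.16 d
Total t = Σ t_i = 55.74 days.

55.7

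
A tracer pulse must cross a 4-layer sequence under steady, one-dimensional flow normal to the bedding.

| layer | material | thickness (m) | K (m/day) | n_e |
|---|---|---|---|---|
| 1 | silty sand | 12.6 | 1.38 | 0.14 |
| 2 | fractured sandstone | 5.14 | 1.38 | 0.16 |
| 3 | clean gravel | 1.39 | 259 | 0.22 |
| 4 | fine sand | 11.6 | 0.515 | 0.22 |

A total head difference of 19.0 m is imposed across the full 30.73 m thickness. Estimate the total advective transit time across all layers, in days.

With flow normal to the layers, continuity requires the same specific discharge q through every layer.
Σ(b_i/K_i) = 12.6/1.38 + 5.14/1.38 + 1.39/259 + 11.6/0.515 = 35.38 d.
q = Δh / Σ(b_i/K_i) = 19.0 / 35.38 = 0.5370 m/day.
In each layer the seepage velocity is v_i = q/n_i, so the layer transit time is t_i = b_i·n_i / q:
  layer 1 (silty sand): t_1 = 12.6 × 0.14 / 0.5370 = 3.285 d
  layer 2 (fractured sandstone): t_2 = 5.14 × 0.16 / 0.5370 = 1.532 d
  layer 3 (clean gravel): t_3 = 1.39 × 0.22 / 0.5370 = 0.5695 d
  layer 4 (fine sand): t_4 = 11.6 × 0.22 / 0.5370 = 4.753 d
Total t = Σ t_i = 10.14 days.

10.1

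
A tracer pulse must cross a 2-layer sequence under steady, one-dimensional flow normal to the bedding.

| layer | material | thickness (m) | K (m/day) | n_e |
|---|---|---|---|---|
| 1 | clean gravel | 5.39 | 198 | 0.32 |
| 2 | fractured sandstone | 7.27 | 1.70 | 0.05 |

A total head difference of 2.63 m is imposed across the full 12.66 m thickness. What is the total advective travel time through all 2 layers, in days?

With flow normal to the layers, continuity requires the same specific discharge q through every layer.
Σ(b_i/K_i) = 5.39/198 + 7.27/1.70 = 4.304 d.
q = Δh / Σ(b_i/K_i) = 2.63 / 4.304 = 0.6111 m/day.
In each layer the seepage velocity is v_i = q/n_i, so the layer transit time is t_i = b_i·n_i / q:
  layer 1 (clean gravel): t_1 = 5.39 × 0.32 / 0.6111 = 2.822 d
  layer 2 (fractured sandstone): t_2 = 7.27 × 0.05 / 0.6111 = 0.5948 d
Total t = Σ t_i = 3.417 days.

3.42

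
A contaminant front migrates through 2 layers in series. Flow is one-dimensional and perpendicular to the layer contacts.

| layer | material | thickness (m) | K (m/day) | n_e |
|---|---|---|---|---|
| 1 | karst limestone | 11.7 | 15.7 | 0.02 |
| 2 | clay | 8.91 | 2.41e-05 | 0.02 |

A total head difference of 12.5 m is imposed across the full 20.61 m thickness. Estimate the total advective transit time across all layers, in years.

33.4

With flow normal to the layers, continuity requires the same specific discharge q through every layer.
Σ(b_i/K_i) = 11.7/15.7 + 8.91/2.41e-05 = 3.697e+05 d.
q = Δh / Σ(b_i/K_i) = 12.5 / 3.697e+05 = 3.381e-05 m/day.
In each layer the seepage velocity is v_i = q/n_i, so the layer transit time is t_i = b_i·n_i / q:
  layer 1 (karst limestone): t_1 = 11.7 × 0.02 / 3.381e-05 = 6921 d
  layer 2 (clay): t_2 = 8.91 × 0.02 / 3.381e-05 = 5271 d
Total t = Σ t_i = 12192 days = 33.38 years.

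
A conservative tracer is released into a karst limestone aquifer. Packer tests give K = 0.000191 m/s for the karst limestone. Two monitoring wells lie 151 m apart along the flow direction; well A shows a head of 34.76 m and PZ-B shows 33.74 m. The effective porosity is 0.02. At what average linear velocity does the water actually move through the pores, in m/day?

5.57

Convert K: 0.000191 m/s × 86400 = 16.50 m/day.
Hydraulic gradient i = (34.76 − 33.74) / 151 = 1.02 / 151 = 0.006755.
Darcy flux q = K · i = 16.50 × 0.006755 = 0.1115 m/day.
Seepage velocity v = q / n_e = 0.1115 / 0.02 = 5.574 m/day.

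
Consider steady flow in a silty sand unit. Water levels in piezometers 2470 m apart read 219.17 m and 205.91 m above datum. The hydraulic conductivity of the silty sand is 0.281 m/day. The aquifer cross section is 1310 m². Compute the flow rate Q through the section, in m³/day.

Hydraulic gradient i = (219.17 − 205.91) / 2470 = 13.26 / 2470 = 0.005368.
Darcy's law: Q = K · A · i = 0.2810 × 1310 × 0.005368 = 1.976 m³/day.

1.98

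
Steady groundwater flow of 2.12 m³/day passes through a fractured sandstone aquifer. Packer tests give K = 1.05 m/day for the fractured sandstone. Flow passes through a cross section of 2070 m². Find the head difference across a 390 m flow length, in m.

From Q = K·A·i, i = Q / (K·A) = 2.12 / (1.050 × 2070) = 0.0009754.
Head loss Δh = i · L = 0.0009754 × 390 = 0.3804 m.

0.380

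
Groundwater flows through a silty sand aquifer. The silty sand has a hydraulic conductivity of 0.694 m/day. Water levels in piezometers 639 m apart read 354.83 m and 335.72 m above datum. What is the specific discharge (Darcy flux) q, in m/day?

Hydraulic gradient i = (354.83 − 335.72) / 639 = 19.11 / 639 = 0.02991.
Specific discharge q = K · i = 0.6940 × 0.02991 = 0.02075 m/day.

0.0208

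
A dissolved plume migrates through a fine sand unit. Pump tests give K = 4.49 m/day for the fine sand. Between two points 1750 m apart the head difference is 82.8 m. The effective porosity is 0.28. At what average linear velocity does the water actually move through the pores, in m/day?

Hydraulic gradient i = Δh / L = 82.8 / 1750 = 0.04731.
Darcy flux q = K · i = 4.490 × 0.04731 = 0.2124 m/day.
Seepage velocity v = q / n_e = 0.2124 / 0.28 = 0.7587 m/day.

0.759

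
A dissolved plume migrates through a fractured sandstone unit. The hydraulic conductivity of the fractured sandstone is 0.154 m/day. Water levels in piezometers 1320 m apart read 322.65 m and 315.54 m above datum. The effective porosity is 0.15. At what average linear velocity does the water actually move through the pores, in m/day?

0.00553

Hydraulic gradient i = (322.65 − 315.54) / 1320 = 7.11 / 1320 = 0.005386.
Darcy flux q = K · i = 0.1540 × 0.005386 = 0.0008295 m/day.
Seepage velocity v = q / n_e = 0.0008295 / 0.15 = 0.005530 m/day.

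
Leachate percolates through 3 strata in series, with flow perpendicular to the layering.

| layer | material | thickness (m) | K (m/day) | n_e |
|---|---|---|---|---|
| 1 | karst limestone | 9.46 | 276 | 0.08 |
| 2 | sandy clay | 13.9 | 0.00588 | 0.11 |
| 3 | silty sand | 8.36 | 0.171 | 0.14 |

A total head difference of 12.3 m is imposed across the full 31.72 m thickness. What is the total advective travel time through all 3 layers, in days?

678

With flow normal to the layers, continuity requires the same specific discharge q through every layer.
Σ(b_i/K_i) = 9.46/276 + 13.9/0.00588 + 8.36/0.171 = 2413 d.
q = Δh / Σ(b_i/K_i) = 12.3 / 2413 = 0.005098 m/day.
In each layer the seepage velocity is v_i = q/n_i, so the layer transit time is t_i = b_i·n_i / q:
  layer 1 (karst limestone): t_1 = 9.46 × 0.08 / 0.005098 = 148.5 d
  layer 2 (sandy clay): t_2 = 13.9 × 0.11 / 0.005098 = 299.9 d
  layer 3 (silty sand): t_3 = 8.36 × 0.14 / 0.005098 = 229.6 d
Total t = Σ t_i = 678.0 days.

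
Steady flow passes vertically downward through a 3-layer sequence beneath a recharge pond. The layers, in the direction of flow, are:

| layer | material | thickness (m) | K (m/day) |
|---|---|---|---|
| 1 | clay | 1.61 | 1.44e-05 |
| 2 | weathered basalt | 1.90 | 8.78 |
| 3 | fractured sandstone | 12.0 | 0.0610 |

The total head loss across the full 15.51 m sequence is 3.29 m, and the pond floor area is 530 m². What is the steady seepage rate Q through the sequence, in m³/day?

Flow is perpendicular to layering, so the layers act in series and the equivalent K is the thickness-weighted harmonic mean.
Total thickness L = 1.61 + 1.90 + 12.0 = 15.51 m.
Σ(b_i/K_i) = 1.61/1.44e-05 + 1.90/8.78 + 12.0/0.0610 = 1.120e+05 d.
K_eq = L / Σ(b_i/K_i) = 15.51 / 1.120e+05 = 0.0001385 m/day.
Q = K_eq · A · (Δh/L) = 0.0001385 × 530 × (3.29/15.51) = 0.01557 m³/day.

0.0156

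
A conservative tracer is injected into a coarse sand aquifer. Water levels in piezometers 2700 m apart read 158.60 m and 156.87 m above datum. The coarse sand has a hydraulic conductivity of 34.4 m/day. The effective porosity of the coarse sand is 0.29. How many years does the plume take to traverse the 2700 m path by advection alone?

Hydraulic gradient i = (158.60 − 156.87) / 2700 = 1.73 / 2700 = 0.0006407.
Darcy flux q = K · i = 34.40 × 0.0006407 = 0.02204 m/day.
Seepage velocity v = q / n_e = 0.02204 / 0.29 = 0.07601 m/day.
Travel time t = L / v = 2700 / 0.07601 = 35524 days = 97.26 years.

97.3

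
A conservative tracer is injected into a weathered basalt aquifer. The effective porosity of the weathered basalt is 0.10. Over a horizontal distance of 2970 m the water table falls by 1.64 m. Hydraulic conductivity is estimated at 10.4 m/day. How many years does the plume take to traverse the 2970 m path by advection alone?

Hydraulic gradient i = Δh / L = 1.64 / 2970 = 0.0005522.
Darcy flux q = K · i = 10.40 × 0.0005522 = 0.005743 m/day.
Seepage velocity v = q / n_e = 0.005743 / 0.10 = 0.05743 m/day.
Travel time t = L / v = 2970 / 0.05743 = 51717 days = 141.6 years.

142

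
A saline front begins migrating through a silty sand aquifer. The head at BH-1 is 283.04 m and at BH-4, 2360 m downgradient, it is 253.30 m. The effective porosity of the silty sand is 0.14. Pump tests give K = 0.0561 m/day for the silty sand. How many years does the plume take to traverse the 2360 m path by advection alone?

1280

Hydraulic gradient i = (283.04 − 253.30) / 2360 = 29.74 / 2360 = 0.01260.
Darcy flux q = K · i = 0.05610 × 0.01260 = 0.0007070 m/day.
Seepage velocity v = q / n_e = 0.0007070 / 0.14 = 0.005050 m/day.
Travel time t = L / v = 2360 / 0.005050 = 4.674e+05 days = 1280 years.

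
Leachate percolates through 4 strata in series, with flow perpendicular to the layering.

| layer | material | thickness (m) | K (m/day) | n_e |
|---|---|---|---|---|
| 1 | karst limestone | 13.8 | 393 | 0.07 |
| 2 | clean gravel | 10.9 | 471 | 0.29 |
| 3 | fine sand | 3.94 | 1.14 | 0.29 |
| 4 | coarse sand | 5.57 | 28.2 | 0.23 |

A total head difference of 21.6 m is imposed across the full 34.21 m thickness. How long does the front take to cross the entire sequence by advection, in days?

With flow normal to the layers, continuity requires the same specific discharge q through every layer.
Σ(b_i/K_i) = 13.8/393 + 10.9/471 + 3.94/1.14 + 5.57/28.2 = 3.712 d.
q = Δh / Σ(b_i/K_i) = 21.6 / 3.712 = 5.819 m/day.
In each layer the seepage velocity is v_i = q/n_i, so the layer transit time is t_i = b_i·n_i / q:
  layer 1 (karst limestone): t_1 = 13.8 × 0.07 / 5.819 = 0.1660 d
  layer 2 (clean gravel): t_2 = 10.9 × 0.29 / 5.819 = 0.5432 d
  layer 3 (fine sand): t_3 = 3.94 × 0.29 / 5.819 = 0.1964 d
  layer 4 (coarse sand): t_4 = 5.57 × 0.23 / 5.819 = 0.2202 d
Total t = Σ t_i = 1.126 days.

1.13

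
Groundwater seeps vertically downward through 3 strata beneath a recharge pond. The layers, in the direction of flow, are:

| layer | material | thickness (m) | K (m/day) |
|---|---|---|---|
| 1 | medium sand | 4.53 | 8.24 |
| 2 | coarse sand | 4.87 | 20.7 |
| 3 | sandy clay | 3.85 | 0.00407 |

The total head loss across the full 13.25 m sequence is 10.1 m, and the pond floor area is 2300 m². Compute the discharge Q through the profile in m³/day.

Flow is perpendicular to layering, so the layers act in series and the equivalent K is the thickness-weighted harmonic mean.
Total thickness L = 4.53 + 4.87 + 3.85 = 13.25 m.
Σ(b_i/K_i) = 4.53/8.24 + 4.87/20.7 + 3.85/0.00407 = 946.7 d.
K_eq = L / Σ(b_i/K_i) = 13.25 / 946.7 = 0.01400 m/day.
Q = K_eq · A · (Δh/L) = 0.01400 × 2300 × (10.1/13.25) = 24.54 m³/day.

24.5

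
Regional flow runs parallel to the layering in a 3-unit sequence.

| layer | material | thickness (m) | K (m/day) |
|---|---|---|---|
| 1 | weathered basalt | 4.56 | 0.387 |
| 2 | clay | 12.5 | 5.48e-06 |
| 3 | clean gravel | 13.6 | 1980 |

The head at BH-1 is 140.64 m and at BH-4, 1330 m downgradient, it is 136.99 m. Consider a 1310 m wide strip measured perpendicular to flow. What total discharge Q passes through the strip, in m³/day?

96800

Flow is parallel to layering, so each bed carries its own Darcy discharge and the transmissivities add.
Σ(K_i·b_i) = 0.387×4.56 + 5.48e-06×12.5 + 1980×13.6 = 26930 m²/day.
Hydraulic gradient i = (140.64 − 136.99) / 1330 = 3.65 / 1330 = 0.002744.
Q = Σ(K_i·b_i) · W · i = 26930 × 1310 × 0.002744 = 96816 m³/day.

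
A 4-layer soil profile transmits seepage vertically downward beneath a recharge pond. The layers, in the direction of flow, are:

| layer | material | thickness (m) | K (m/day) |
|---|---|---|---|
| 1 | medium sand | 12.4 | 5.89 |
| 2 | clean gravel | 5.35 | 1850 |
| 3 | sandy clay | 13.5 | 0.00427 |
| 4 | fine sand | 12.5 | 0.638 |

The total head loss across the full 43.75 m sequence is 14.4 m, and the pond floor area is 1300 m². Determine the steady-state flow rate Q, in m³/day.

5.88

Flow is perpendicular to layering, so the layers act in series and the equivalent K is the thickness-weighted harmonic mean.
Total thickness L = 12.4 + 5.35 + 13.5 + 12.5 = 43.75 m.
Σ(b_i/K_i) = 12.4/5.89 + 5.35/1850 + 13.5/0.00427 + 12.5/0.638 = 3183 d.
K_eq = L / Σ(b_i/K_i) = 43.75 / 3183 = 0.01374 m/day.
Q = K_eq · A · (Δh/L) = 0.01374 × 1300 × (14.4/43.75) = 5.881 m³/day.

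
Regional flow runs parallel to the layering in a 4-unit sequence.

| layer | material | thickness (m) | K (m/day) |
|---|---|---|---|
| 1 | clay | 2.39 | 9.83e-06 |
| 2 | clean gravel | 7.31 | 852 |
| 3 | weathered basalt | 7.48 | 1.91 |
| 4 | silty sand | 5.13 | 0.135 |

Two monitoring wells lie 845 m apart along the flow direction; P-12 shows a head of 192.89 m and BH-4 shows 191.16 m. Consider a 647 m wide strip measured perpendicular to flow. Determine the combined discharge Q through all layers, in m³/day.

8270

Flow is parallel to layering, so each bed carries its own Darcy discharge and the transmissivities add.
Σ(K_i·b_i) = 9.83e-06×2.39 + 852×7.31 + 1.91×7.48 + 0.135×5.13 = 6243 m²/day.
Hydraulic gradient i = (192.89 − 191.16) / 845 = 1.73 / 845 = 0.002047.
Q = Σ(K_i·b_i) · W · i = 6243 × 647 × 0.002047 = 8270 m³/day.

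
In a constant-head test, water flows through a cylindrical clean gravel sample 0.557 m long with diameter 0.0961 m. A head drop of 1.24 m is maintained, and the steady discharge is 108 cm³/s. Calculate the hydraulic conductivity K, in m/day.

Cross-sectional area A = π·(d/2)² = π × (0.0961/2)² = 0.007253 m².
Convert discharge: 108 cm³/s = 0.0001080 m³/s.
Darcy's law rearranged: K = Q·L / (A·Δh) = 0.0001080 × 0.557 / (0.007253 × 1.24) = 0.006688 m/s = 577.9 m/day.

578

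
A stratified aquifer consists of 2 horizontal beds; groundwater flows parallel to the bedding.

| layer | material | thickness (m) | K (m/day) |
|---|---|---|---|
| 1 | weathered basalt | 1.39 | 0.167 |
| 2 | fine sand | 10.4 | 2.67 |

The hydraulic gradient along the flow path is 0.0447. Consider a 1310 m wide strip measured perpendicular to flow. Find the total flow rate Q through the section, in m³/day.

1640

Flow is parallel to layering, so each bed carries its own Darcy discharge and the transmissivities add.
Σ(K_i·b_i) = 0.167×1.39 + 2.67×10.4 = 28.00 m²/day.
Hydraulic gradient i = 0.0447.
Q = Σ(K_i·b_i) · W · i = 28.00 × 1310 × 0.04470 = 1640 m³/day.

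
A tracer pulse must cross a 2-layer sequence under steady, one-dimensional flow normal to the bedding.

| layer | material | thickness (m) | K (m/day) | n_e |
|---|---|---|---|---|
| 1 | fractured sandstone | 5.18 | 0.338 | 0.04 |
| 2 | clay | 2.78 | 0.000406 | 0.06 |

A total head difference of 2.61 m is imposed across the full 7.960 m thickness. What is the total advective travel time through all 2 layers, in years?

2.69

With flow normal to the layers, continuity requires the same specific discharge q through every layer.
Σ(b_i/K_i) = 5.18/0.338 + 2.78/0.000406 = 6863 d.
q = Δh / Σ(b_i/K_i) = 2.61 / 6863 = 0.0003803 m/day.
In each layer the seepage velocity is v_i = q/n_i, so the layer transit time is t_i = b_i·n_i / q:
  layer 1 (fractured sandstone): t_1 = 5.18 × 0.04 / 0.0003803 = 544.8 d
  layer 2 (clay): t_2 = 2.78 × 0.06 / 0.0003803 = 438.6 d
Total t = Σ t_i = 983.4 days = 2.692 years.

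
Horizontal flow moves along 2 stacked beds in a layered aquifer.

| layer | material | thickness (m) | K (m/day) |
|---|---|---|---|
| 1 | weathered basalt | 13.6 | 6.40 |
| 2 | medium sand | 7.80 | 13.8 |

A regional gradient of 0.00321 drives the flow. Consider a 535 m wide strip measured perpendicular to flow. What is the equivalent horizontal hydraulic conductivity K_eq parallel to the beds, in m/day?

9.10

Flow is parallel to layering, so each bed carries its own Darcy discharge and the transmissivities add.
Σ(K_i·b_i) = 6.40×13.6 + 13.8×7.80 = 194.7 m²/day.
Total thickness b = 21.40 m, so K_eq = Σ(K_i·b_i)/b = 9.097 m/day.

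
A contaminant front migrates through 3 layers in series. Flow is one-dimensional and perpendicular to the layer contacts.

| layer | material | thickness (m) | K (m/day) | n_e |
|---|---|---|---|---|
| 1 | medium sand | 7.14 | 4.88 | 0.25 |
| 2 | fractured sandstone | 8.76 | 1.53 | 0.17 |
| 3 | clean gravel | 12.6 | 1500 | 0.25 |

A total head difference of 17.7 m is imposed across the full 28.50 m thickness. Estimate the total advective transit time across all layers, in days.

2.61

With flow normal to the layers, continuity requires the same specific discharge q through every layer.
Σ(b_i/K_i) = 7.14/4.88 + 8.76/1.53 + 12.6/1500 = 7.197 d.
q = Δh / Σ(b_i/K_i) = 17.7 / 7.197 = 2.459 m/day.
In each layer the seepage velocity is v_i = q/n_i, so the layer transit time is t_i = b_i·n_i / q:
  layer 1 (medium sand): t_1 = 7.14 × 0.25 / 2.459 = 0.7258 d
  layer 2 (fractured sandstone): t_2 = 8.76 × 0.17 / 2.459 = 0.6055 d
  layer 3 (clean gravel): t_3 = 12.6 × 0.25 / 2.459 = 1.281 d
Total t = Σ t_i = 2.612 days.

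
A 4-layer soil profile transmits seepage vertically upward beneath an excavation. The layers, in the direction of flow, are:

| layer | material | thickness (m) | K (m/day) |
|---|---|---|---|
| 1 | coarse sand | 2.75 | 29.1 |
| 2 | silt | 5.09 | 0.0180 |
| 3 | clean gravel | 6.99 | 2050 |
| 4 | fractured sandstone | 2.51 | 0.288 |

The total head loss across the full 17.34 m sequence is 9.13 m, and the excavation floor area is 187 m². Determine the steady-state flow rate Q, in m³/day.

5.86

Flow is perpendicular to layering, so the layers act in series and the equivalent K is the thickness-weighted harmonic mean.
Total thickness L = 2.75 + 5.09 + 6.99 + 2.51 = 17.34 m.
Σ(b_i/K_i) = 2.75/29.1 + 5.09/0.0180 + 6.99/2050 + 2.51/0.288 = 291.6 d.
K_eq = L / Σ(b_i/K_i) = 17.34 / 291.6 = 0.05947 m/day.
Q = K_eq · A · (Δh/L) = 0.05947 × 187 × (9.13/17.34) = 5.855 m³/day.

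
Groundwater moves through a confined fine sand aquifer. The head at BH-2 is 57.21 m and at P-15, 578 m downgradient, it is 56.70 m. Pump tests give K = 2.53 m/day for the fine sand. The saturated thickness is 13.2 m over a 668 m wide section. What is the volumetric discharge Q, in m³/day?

19.7

Cross-sectional area A = 668 × 13.2 = 8818 m².
Hydraulic gradient i = (57.21 − 56.70) / 578 = 0.51 / 578 = 0.0008824.
Darcy's law: Q = K · A · i = 2.530 × 8818 × 0.0008824 = 19.68 m³/day.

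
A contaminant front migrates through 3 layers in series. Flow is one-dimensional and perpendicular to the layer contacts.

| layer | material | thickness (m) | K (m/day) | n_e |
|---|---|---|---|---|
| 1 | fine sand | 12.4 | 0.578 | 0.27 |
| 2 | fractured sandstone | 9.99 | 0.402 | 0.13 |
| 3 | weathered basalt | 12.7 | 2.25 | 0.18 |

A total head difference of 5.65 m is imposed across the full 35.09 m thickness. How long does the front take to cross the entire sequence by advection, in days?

With flow normal to the layers, continuity requires the same specific discharge q through every layer.
Σ(b_i/K_i) = 12.4/0.578 + 9.99/0.402 + 12.7/2.25 = 51.95 d.
q = Δh / Σ(b_i/K_i) = 5.65 / 51.95 = 0.1088 m/day.
In each layer the seepage velocity is v_i = q/n_i, so the layer transit time is t_i = b_i·n_i / q:
  layer 1 (fine sand): t_1 = 12.4 × 0.27 / 0.1088 = 30.78 d
  layer 2 (fractured sandstone): t_2 = 9.99 × 0.13 / 0.1088 = 11.94 d
  layer 3 (weathered basalt): t_3 = 12.7 × 0.18 / 0.1088 = 21.02 d
Total t = Σ t_i = 63.74 days.

63.7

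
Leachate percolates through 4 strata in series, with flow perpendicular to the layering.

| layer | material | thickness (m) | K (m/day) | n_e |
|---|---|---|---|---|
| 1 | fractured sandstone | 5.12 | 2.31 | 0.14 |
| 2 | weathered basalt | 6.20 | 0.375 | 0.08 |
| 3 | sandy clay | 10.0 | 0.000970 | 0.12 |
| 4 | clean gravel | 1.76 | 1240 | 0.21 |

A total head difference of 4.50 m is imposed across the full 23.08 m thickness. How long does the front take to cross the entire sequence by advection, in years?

With flow normal to the layers, continuity requires the same specific discharge q through every layer.
Σ(b_i/K_i) = 5.12/2.31 + 6.20/0.375 + 10.0/0.000970 + 1.76/1240 = 10328 d.
q = Δh / Σ(b_i/K_i) = 4.50 / 10328 = 0.0004357 m/day.
In each layer the seepage velocity is v_i = q/n_i, so the layer transit time is t_i = b_i·n_i / q:
  layer 1 (fractured sandstone): t_1 = 5.12 × 0.14 / 0.0004357 = 1645 d
  layer 2 (weathered basalt): t_2 = 6.20 × 0.08 / 0.0004357 = 1138 d
  layer 3 (sandy clay): t_3 = 10.0 × 0.12 / 0.0004357 = 2754 d
  layer 4 (clean gravel): t_4 = 1.76 × 0.21 / 0.0004357 = 848.3 d
Total t = Σ t_i = 6386 days = 17.48 years.

17.5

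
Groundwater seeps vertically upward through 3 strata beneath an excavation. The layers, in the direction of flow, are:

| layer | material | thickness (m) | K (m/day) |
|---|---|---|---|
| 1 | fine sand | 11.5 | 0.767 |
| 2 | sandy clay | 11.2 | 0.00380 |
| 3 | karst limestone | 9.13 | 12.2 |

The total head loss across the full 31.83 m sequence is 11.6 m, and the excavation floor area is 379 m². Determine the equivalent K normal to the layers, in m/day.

Flow is perpendicular to layering, so the layers act in series and the equivalent K is the thickness-weighted harmonic mean.
Total thickness L = 11.5 + 11.2 + 9.13 = 31.83 m.
Σ(b_i/K_i) = 11.5/0.767 + 11.2/0.00380 + 9.13/12.2 = 2963 d.
K_eq = L / Σ(b_i/K_i) = 31.83 / 2963 = 0.01074 m/day.

0.0107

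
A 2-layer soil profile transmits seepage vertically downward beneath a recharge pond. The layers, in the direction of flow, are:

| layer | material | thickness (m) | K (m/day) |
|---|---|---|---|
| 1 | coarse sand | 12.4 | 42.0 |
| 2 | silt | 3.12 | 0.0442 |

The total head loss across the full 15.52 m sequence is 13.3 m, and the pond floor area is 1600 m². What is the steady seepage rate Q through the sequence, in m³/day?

Flow is perpendicular to layering, so the layers act in series and the equivalent K is the thickness-weighted harmonic mean.
Total thickness L = 12.4 + 3.12 = 15.52 m.
Σ(b_i/K_i) = 12.4/42.0 + 3.12/0.0442 = 70.88 d.
K_eq = L / Σ(b_i/K_i) = 15.52 / 70.88 = 0.2190 m/day.
Q = K_eq · A · (Δh/L) = 0.2190 × 1600 × (13.3/15.52) = 300.2 m³/day.

300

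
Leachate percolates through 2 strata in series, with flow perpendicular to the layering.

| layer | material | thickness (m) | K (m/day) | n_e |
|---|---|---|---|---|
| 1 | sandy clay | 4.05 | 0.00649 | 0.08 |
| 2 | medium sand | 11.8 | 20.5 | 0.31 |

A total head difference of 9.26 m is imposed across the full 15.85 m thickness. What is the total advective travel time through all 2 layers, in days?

With flow normal to the layers, continuity requires the same specific discharge q through every layer.
Σ(b_i/K_i) = 4.05/0.00649 + 11.8/20.5 = 624.6 d.
q = Δh / Σ(b_i/K_i) = 9.26 / 624.6 = 0.01483 m/day.
In each layer the seepage velocity is v_i = q/n_i, so the layer transit time is t_i = b_i·n_i / q:
  layer 1 (sandy clay): t_1 = 4.05 × 0.08 / 0.01483 = 21.85 d
  layer 2 (medium sand): t_2 = 11.8 × 0.31 / 0.01483 = 246.7 d
Total t = Σ t_i = 268.6 days.

269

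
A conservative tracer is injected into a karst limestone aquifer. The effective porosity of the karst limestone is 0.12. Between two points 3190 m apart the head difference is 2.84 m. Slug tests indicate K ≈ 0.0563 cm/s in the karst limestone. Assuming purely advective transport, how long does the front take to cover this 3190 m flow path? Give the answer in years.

24.2

Convert K: 0.0563 cm/s × 864 = 48.64 m/day.
Hydraulic gradient i = Δh / L = 2.84 / 3190 = 0.0008903.
Darcy flux q = K · i = 48.64 × 0.0008903 = 0.04331 m/day.
Seepage velocity v = q / n_e = 0.04331 / 0.12 = 0.3609 m/day.
Travel time t = L / v = 3190 / 0.3609 = 8839 days = 24.20 years.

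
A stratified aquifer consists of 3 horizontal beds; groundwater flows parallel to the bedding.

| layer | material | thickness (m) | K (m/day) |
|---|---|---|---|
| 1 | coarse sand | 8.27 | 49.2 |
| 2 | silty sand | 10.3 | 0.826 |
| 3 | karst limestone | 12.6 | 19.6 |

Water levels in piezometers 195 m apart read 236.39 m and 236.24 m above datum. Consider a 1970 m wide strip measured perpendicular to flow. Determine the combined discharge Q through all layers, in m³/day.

1000

Flow is parallel to layering, so each bed carries its own Darcy discharge and the transmissivities add.
Σ(K_i·b_i) = 49.2×8.27 + 0.826×10.3 + 19.6×12.6 = 662.4 m²/day.
Hydraulic gradient i = (236.39 − 236.24) / 195 = 0.15 / 195 = 0.0007692.
Q = Σ(K_i·b_i) · W · i = 662.4 × 1970 × 0.0007692 = 1004 m³/day.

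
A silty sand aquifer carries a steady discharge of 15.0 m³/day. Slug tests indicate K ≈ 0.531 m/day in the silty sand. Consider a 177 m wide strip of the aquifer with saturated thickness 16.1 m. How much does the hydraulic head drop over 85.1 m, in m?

Cross-sectional area A = 177 × 16.1 = 2850 m².
From Q = K·A·i, i = Q / (K·A) = 15.0 / (0.5310 × 2850) = 0.009913.
Head loss Δh = i · L = 0.009913 × 85.1 = 0.8436 m.

0.844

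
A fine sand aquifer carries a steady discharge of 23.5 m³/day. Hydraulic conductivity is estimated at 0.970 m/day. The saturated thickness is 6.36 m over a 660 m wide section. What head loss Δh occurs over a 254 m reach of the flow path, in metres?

1.47

Cross-sectional area A = 660 × 6.36 = 4198 m².
From Q = K·A·i, i = Q / (K·A) = 23.5 / (0.9700 × 4198) = 0.005772.
Head loss Δh = i · L = 0.005772 × 254 = 1.466 m.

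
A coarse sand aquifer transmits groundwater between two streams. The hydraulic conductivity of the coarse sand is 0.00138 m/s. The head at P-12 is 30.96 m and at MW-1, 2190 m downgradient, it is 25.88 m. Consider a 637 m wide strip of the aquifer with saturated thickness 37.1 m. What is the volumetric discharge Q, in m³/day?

Convert K: 0.00138 m/s × 86400 = 119.2 m/day.
Cross-sectional area A = 637 × 37.1 = 23633 m².
Hydraulic gradient i = (30.96 − 25.88) / 2190 = 5.08 / 2190 = 0.002320.
Darcy's law: Q = K · A · i = 119.2 × 23633 × 0.002320 = 6536 m³/day.

6540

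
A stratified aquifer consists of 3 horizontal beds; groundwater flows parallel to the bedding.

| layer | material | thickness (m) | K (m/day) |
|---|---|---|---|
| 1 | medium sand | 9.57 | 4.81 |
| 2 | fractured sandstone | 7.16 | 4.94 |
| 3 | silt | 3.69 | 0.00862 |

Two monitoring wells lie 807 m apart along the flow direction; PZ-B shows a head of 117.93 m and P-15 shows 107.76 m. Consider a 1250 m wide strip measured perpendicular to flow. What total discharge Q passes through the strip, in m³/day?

1280

Flow is parallel to layering, so each bed carries its own Darcy discharge and the transmissivities add.
Σ(K_i·b_i) = 4.81×9.57 + 4.94×7.16 + 0.00862×3.69 = 81.43 m²/day.
Hydraulic gradient i = (117.93 − 107.76) / 807 = 10.17 / 807 = 0.01260.
Q = Σ(K_i·b_i) · W · i = 81.43 × 1250 × 0.01260 = 1283 m³/day.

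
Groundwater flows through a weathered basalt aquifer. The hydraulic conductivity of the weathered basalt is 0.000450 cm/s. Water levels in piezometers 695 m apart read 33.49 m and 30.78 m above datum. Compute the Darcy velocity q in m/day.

Convert K: 0.000450 cm/s × 864 = 0.3888 m/day.
Hydraulic gradient i = (33.49 − 30.78) / 695 = 2.71 / 695 = 0.003899.
Specific discharge q = K · i = 0.3888 × 0.003899 = 0.001516 m/day.

0.00152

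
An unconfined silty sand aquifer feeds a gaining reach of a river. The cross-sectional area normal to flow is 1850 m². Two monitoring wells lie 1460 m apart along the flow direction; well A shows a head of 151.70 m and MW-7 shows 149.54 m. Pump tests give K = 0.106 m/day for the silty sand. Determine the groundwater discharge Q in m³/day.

0.290

Hydraulic gradient i = (151.70 − 149.54) / 1460 = 2.16 / 1460 = 0.001479.
Darcy's law: Q = K · A · i = 0.1060 × 1850 × 0.001479 = 0.2901 m³/day.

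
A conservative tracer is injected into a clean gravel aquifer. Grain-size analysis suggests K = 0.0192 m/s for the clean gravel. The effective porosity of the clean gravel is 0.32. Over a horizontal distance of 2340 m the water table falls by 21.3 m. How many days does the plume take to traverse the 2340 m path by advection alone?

Convert K: 0.0192 m/s × 86400 = 1659 m/day.
Hydraulic gradient i = Δh / L = 21.3 / 2340 = 0.009103.
Darcy flux q = K · i = 1659 × 0.009103 = 15.10 m/day.
Seepage velocity v = q / n_e = 15.10 / 0.32 = 47.19 m/day.
Travel time t = L / v = 2340 / 47.19 = 49.59 days.

49.6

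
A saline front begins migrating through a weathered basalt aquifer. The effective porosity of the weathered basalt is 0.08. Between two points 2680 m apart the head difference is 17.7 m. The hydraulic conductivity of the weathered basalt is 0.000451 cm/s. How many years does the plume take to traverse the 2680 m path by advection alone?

228

Convert K: 0.000451 cm/s × 864 = 0.3897 m/day.
Hydraulic gradient i = Δh / L = 17.7 / 2680 = 0.006604.
Darcy flux q = K · i = 0.3897 × 0.006604 = 0.002574 m/day.
Seepage velocity v = q / n_e = 0.002574 / 0.08 = 0.03217 m/day.
Travel time t = L / v = 2680 / 0.03217 = 83310 days = 228.1 years.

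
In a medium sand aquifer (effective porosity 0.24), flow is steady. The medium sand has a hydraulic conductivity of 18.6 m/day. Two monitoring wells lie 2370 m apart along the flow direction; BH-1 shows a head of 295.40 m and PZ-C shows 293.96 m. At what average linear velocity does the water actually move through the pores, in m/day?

0.0471

Hydraulic gradient i = (295.40 − 293.96) / 2370 = 1.44 / 2370 = 0.0006076.
Darcy flux q = K · i = 18.60 × 0.0006076 = 0.01130 m/day.
Seepage velocity v = q / n_e = 0.01130 / 0.24 = 0.04709 m/day.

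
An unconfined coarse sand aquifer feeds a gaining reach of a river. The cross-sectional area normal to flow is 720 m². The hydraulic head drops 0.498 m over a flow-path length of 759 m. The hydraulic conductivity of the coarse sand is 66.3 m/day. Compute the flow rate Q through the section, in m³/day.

31.3

Hydraulic gradient i = Δh / L = 0.498 / 759 = 0.0006561.
Darcy's law: Q = K · A · i = 66.30 × 720.0 × 0.0006561 = 31.32 m³/day.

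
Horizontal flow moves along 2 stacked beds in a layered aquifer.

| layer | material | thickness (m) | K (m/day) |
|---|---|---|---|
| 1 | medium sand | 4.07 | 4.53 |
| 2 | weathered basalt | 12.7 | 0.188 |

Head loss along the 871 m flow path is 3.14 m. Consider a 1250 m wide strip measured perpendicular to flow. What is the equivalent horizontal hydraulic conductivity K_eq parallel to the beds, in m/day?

1.24

Flow is parallel to layering, so each bed carries its own Darcy discharge and the transmissivities add.
Σ(K_i·b_i) = 4.53×4.07 + 0.188×12.7 = 20.82 m²/day.
Total thickness b = 16.77 m, so K_eq = Σ(K_i·b_i)/b = 1.242 m/day.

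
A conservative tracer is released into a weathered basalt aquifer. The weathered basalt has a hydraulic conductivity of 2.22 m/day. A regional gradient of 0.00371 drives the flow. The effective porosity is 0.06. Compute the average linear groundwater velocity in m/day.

Hydraulic gradient i = 0.00371.
Darcy flux q = K · i = 2.220 × 0.003710 = 0.008236 m/day.
Seepage velocity v = q / n_e = 0.008236 / 0.06 = 0.1373 m/day.

0.137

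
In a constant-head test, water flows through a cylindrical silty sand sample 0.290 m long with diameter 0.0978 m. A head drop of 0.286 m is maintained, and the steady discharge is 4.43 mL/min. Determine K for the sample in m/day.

0.861

Cross-sectional area A = π·(d/2)² = π × (0.0978/2)² = 0.007512 m².
Convert discharge: 4.43 mL/min = 7.383e-08 m³/s.
Darcy's law rearranged: K = Q·L / (A·Δh) = 7.383e-08 × 0.290 / (0.007512 × 0.286) = 9.966e-06 m/s = 0.8611 m/day.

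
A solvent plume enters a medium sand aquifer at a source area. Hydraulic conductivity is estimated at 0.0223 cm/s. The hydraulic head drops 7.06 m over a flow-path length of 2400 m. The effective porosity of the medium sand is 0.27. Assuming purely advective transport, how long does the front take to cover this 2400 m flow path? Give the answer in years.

31.3

Convert K: 0.0223 cm/s × 864 = 19.27 m/day.
Hydraulic gradient i = Δh / L = 7.06 / 2400 = 0.002942.
Darcy flux q = K · i = 19.27 × 0.002942 = 0.05668 m/day.
Seepage velocity v = q / n_e = 0.05668 / 0.27 = 0.2099 m/day.
Travel time t = L / v = 2400 / 0.2099 = 11433 days = 31.30 years.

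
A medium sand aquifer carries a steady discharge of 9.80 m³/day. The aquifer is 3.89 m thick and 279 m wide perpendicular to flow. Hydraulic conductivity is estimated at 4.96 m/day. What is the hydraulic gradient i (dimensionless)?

Cross-sectional area A = 279 × 3.89 = 1085 m².
From Q = K·A·i, i = Q / (K·A) = 9.80 / (4.960 × 1085) = 0.001820.

0.00182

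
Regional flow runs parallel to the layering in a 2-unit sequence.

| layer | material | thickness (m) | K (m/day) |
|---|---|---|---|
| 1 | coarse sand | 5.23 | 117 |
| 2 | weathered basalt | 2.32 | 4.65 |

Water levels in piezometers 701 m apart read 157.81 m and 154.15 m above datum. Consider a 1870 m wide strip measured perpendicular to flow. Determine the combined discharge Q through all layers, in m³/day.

6080

Flow is parallel to layering, so each bed carries its own Darcy discharge and the transmissivities add.
Σ(K_i·b_i) = 117×5.23 + 4.65×2.32 = 622.7 m²/day.
Hydraulic gradient i = (157.81 − 154.15) / 701 = 3.66 / 701 = 0.005221.
Q = Σ(K_i·b_i) · W · i = 622.7 × 1870 × 0.005221 = 6080 m³/day.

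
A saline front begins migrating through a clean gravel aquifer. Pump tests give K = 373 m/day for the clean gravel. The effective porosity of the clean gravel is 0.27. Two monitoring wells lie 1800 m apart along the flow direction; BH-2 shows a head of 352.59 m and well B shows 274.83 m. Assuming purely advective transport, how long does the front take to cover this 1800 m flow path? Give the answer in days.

Hydraulic gradient i = (352.59 − 274.83) / 1800 = 77.76 / 1800 = 0.04320.
Darcy flux q = K · i = 373.0 × 0.04320 = 16.11 m/day.
Seepage velocity v = q / n_e = 16.11 / 0.27 = 59.68 m/day.
Travel time t = L / v = 1800 / 59.68 = 30.16 days.

30.2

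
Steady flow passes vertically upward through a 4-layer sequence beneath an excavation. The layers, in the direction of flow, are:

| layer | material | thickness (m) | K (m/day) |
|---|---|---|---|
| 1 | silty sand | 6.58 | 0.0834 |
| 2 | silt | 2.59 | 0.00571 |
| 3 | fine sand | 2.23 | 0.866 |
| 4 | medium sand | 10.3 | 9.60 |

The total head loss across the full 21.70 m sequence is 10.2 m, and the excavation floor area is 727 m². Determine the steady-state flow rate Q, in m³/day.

Flow is perpendicular to layering, so the layers act in series and the equivalent K is the thickness-weighted harmonic mean.
Total thickness L = 6.58 + 2.59 + 2.23 + 10.3 = 21.70 m.
Σ(b_i/K_i) = 6.58/0.0834 + 2.59/0.00571 + 2.23/0.866 + 10.3/9.60 = 536.1 d.
K_eq = L / Σ(b_i/K_i) = 21.70 / 536.1 = 0.04047 m/day.
Q = K_eq · A · (Δh/L) = 0.04047 × 727 × (10.2/21.70) = 13.83 m³/day.

13.8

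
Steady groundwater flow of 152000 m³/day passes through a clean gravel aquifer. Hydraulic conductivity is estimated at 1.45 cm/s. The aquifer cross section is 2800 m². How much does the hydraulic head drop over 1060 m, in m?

45.9

Convert K: 1.45 cm/s × 864 = 1253 m/day.
From Q = K·A·i, i = Q / (K·A) = 152000 / (1253 × 2800) = 0.04333.
Head loss Δh = i · L = 0.04333 × 1060 = 45.93 m.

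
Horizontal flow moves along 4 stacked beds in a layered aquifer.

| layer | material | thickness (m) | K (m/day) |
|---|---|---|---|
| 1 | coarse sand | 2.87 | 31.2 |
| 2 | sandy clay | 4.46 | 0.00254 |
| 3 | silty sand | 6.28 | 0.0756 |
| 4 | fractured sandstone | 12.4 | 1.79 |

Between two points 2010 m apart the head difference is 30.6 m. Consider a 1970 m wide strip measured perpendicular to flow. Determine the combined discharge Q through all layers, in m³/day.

Flow is parallel to layering, so each bed carries its own Darcy discharge and the transmissivities add.
Σ(K_i·b_i) = 31.2×2.87 + 0.00254×4.46 + 0.0756×6.28 + 1.79×12.4 = 112.2 m²/day.
Hydraulic gradient i = Δh / L = 30.6 / 2010 = 0.01522.
Q = Σ(K_i·b_i) · W · i = 112.2 × 1970 × 0.01522 = 3366 m³/day.

3370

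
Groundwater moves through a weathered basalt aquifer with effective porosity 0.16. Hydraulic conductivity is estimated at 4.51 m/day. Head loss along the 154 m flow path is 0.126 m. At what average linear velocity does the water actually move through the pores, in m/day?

Hydraulic gradient i = Δh / L = 0.126 / 154 = 0.0008182.
Darcy flux q = K · i = 4.510 × 0.0008182 = 0.003690 m/day.
Seepage velocity v = q / n_e = 0.003690 / 0.16 = 0.02306 m/day.

0.0231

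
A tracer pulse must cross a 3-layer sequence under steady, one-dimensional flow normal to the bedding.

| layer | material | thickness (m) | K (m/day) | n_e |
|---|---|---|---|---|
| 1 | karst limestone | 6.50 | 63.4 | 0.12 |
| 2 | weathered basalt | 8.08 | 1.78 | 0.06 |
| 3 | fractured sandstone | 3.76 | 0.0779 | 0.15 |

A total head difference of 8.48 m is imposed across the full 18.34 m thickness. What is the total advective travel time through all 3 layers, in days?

With flow normal to the layers, continuity requires the same specific discharge q through every layer.
Σ(b_i/K_i) = 6.50/63.4 + 8.08/1.78 + 3.76/0.0779 = 52.91 d.
q = Δh / Σ(b_i/K_i) = 8.48 / 52.91 = 0.1603 m/day.
In each layer the seepage velocity is v_i = q/n_i, so the layer transit time is t_i = b_i·n_i / q:
  layer 1 (karst limestone): t_1 = 6.50 × 0.12 / 0.1603 = 4.867 d
  layer 2 (weathered basalt): t_2 = 8.08 × 0.06 / 0.1603 = 3.025 d
  layer 3 (fractured sandstone): t_3 = 3.76 × 0.15 / 0.1603 = 3.519 d
Total t = Σ t_i = 11.41 days.

11.4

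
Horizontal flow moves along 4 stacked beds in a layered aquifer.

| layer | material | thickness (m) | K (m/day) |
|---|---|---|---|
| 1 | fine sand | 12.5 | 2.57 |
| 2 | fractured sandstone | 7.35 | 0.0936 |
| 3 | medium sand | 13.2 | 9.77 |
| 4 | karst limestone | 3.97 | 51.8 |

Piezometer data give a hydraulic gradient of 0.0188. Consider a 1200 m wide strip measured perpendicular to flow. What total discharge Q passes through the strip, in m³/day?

8290

Flow is parallel to layering, so each bed carries its own Darcy discharge and the transmissivities add.
Σ(K_i·b_i) = 2.57×12.5 + 0.0936×7.35 + 9.77×13.2 + 51.8×3.97 = 367.4 m²/day.
Hydraulic gradient i = 0.0188.
Q = Σ(K_i·b_i) · W · i = 367.4 × 1200 × 0.01880 = 8289 m³/day.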